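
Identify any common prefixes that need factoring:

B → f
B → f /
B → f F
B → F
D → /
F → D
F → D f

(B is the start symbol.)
Yes, B has productions with common prefix 'f'; F has productions with common prefix 'D'

Left-factoring is needed when two productions for the same non-terminal
share a common prefix on the right-hand side.

Productions for B:
  B → f
  B → f /
  B → f F
  B → F
Productions for F:
  F → D
  F → D f

Found common prefix 'f' in productions for B
Found common prefix 'D' in productions for F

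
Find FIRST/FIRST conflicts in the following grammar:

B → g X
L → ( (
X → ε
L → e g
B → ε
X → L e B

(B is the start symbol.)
A FIRST/FIRST conflict occurs when two productions N → α and N → β for the same non-terminal have FIRST(α) ∩ FIRST(β) ≠ ∅ (with ε ∈ FIRST of a nullable right-hand side, so two nullable alternatives also conflict).

FIRST sets of the non-terminals at (or reachable through a nullable prefix from) the front of some alternative:
  FIRST(L) = { '(', 'e' }

Productions for B:
  B → g X: FIRST = { 'g' }
  B → ε: FIRST = { ε }
Productions for L:
  L → ( (: FIRST = { '(' }
  L → e g: FIRST = { 'e' }
Productions for X:
  X → ε: FIRST = { ε }
  X → L e B: FIRST = { '(', 'e' }

All alternatives of each non-terminal have pairwise disjoint FIRST sets.

Answer: No FIRST/FIRST conflicts.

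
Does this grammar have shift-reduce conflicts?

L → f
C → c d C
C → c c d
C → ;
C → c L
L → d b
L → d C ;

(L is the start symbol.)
Yes — I11: [C → c d C .] vs [L → d C . ;]

A shift-reduce conflict occurs when an LR(0) state has both:
  - a complete (reduce) item [A → α .] (dot at the end), and
  - a shift item [B → β . c γ] (dot before a terminal).

Augment with L' → L and build the canonical LR(0) collection (I0 = CLOSURE({[L' → . L]}), then GOTO on every symbol after a dot until no new states appear). It has 14 states:
  I0: { [L → . d C ;], [L → . d b], [L → . f], [L' → . L] }  — shift
  I1: { [L' → L .] }  — accept
  I2: { [C → . ;], [C → . c L], [C → . c c d], [C → . c d C], [L → d . C ;], [L → d . b] }  — shift
  I3: { [L → f .] }  — reduce
  I4: { [C → ; .] }  — reduce
  I5: { [L → d C . ;] }  — shift
  I6: { [L → d b .] }  — reduce
  I7: { [C → c . L], [C → c . c d], [C → c . d C], [L → . d C ;], [L → . d b], [L → . f] }  — shift
  I8: { [C → c L .] }  — reduce
  I9: { [C → c c . d] }  — shift
  I10: { [C → . ;], [C → . c L], [C → . c c d], [C → . c d C], [C → c d . C], [L → d . C ;], [L → d . b] }  — shift
  I11: { [C → c d C .], [L → d C . ;] }  — shift, reduce
  I12: { [L → d C ; .] }  — reduce
  I13: { [C → c c d .] }  — reduce

I11 contains reduce item [C → c d C .] and shift item [L → d C . ;] — shift-reduce conflict.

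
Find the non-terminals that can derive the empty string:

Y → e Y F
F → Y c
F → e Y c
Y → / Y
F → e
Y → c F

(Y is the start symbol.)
None

A non-terminal is nullable if it can derive ε (the empty string): either it has an ε-production, or it has a production whose right-hand side consists entirely of nullable non-terminals.

There are no ε-productions, so no non-terminal can derive ε.
No non-terminals are nullable.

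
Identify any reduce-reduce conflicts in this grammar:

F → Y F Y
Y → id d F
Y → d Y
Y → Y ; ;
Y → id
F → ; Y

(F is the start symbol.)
A reduce-reduce conflict occurs when an LR(0) state has two complete items [A → α .] and [B → β .] — both call for a reduction, and with no lookahead the parser cannot choose between them.

Augment with F' → F and build the canonical LR(0) collection (I0 = CLOSURE({[F' → . F]}), then GOTO on every symbol after a dot until no new states appear). It has 15 states:
  I0: { [F → . ; Y], [F → . Y F Y], [F' → . F], [Y → . Y ; ;], [Y → . d Y], [Y → . id d F], [Y → . id] }  — shift
  I1: { [F → ; . Y], [Y → . Y ; ;], [Y → . d Y], [Y → . id d F], [Y → . id] }  — shift
  I2: { [F' → F .] }  — accept
  I3: { [F → . ; Y], [F → . Y F Y], [F → Y . F Y], [Y → . Y ; ;], [Y → . d Y], [Y → . id d F], [Y → . id], [Y → Y . ; ;] }  — shift
  I4: { [Y → . Y ; ;], [Y → . d Y], [Y → . id d F], [Y → . id], [Y → d . Y] }  — shift
  I5: { [Y → id . d F], [Y → id .] }  — shift, reduce
  I6: { [F → . ; Y], [F → . Y F Y], [Y → . Y ; ;], [Y → . d Y], [Y → . id d F], [Y → . id], [Y → id d . F] }  — shift
  I7: { [Y → id d F .] }  — reduce
  I8: { [Y → Y . ; ;], [Y → d Y .] }  — shift, reduce
  I9: { [Y → Y ; . ;] }  — shift
  I10: { [Y → Y ; ; .] }  — reduce
  I11: { [F → ; . Y], [Y → . Y ; ;], [Y → . d Y], [Y → . id d F], [Y → . id], [Y → Y ; . ;] }  — shift
  I12: { [F → Y F . Y], [Y → . Y ; ;], [Y → . d Y], [Y → . id d F], [Y → . id] }  — shift
  I13: { [F → Y F Y .], [Y → Y . ; ;] }  — shift, reduce
  I14: { [F → ; Y .], [Y → Y . ; ;] }  — shift, reduce

No state contains more than one complete item.

Answer: No reduce-reduce conflicts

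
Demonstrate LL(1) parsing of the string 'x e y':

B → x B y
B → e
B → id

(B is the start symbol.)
Stack is shown with the top on the left.

Stack    Input    Action
------------------------
B $      x e y $  output B → x B y
x B y $  x e y $  match 'x'
B y $    e y $    output B → e
e y $    e y $    match 'e'
y $      y $      match 'y'
$        $        accept

The string is accepted.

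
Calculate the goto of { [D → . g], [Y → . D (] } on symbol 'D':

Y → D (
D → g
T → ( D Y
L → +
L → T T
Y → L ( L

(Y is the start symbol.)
GOTO(I, 'D') = CLOSURE({ [A → αX.β] : [A → α.Xβ] ∈ I, X = 'D' })

Items with dot before 'D', with the dot advanced:
  [Y → . D (] → [Y → D . (]
Closure adds nothing (no advanced item has the dot before a non-terminal).

GOTO = { [Y → D . (] }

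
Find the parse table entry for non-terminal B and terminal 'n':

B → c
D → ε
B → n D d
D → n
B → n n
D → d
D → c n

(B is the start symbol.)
To find M[B, 'n'], we find productions for B where 'n' is in the predict set (PREDICT(N → α) = (FIRST(α) \ {ε}) ∪ (FOLLOW(N) if α ⇒* ε)).

B → c: PREDICT = { 'c' }
B → n D d: PREDICT = { 'n' }
  'n' is in predict set, so this production goes in M[B, 'n']
B → n n: PREDICT = { 'n' }
  'n' is in predict set, so this production goes in M[B, 'n']

M[B, 'n'] = B → n D d, B → n n  (a multiply-defined cell — the grammar is not LL(1))

Answer: B → n D d, B → n n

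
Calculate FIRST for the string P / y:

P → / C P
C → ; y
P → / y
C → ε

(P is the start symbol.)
FIRST sets of the non-terminals involved (from the grammar, by fixed-point iteration):
  FIRST(P) = { '/' }

To compute FIRST(P / y), process the symbols left to right:
Symbol P is a non-terminal. Add FIRST(P) \ {ε} = { '/' }
P is not nullable (ε ∉ FIRST(P)), so stop here.
FIRST(P / y) = { '/' }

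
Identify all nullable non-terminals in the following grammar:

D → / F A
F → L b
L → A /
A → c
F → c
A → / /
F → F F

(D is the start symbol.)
There are no ε-productions, so no non-terminal can derive ε.
No non-terminals are nullable.

Answer: None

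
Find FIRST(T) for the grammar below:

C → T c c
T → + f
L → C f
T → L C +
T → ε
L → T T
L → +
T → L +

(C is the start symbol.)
{ '+', 'c', ε }

To compute FIRST(T), examine every production with T on the left-hand side, reading each right-hand side left to right until a non-nullable symbol is reached.

FIRST sets of the other non-terminals involved (by the same procedure, iterated to a fixed point):
  FIRST(L) = { '+', 'c', ε }
  FIRST(C) = { '+', 'c' }

From T → + f:
  - '+' is a terminal: add '+' and stop
From T → L C +:
  - L is a non-terminal: add FIRST(L) \ {ε} = { '+', 'c' }
    L is nullable, so continue to the next symbol
  - C is a non-terminal: add FIRST(C) \ {ε} = { '+', 'c' }
    C is not nullable, so stop
From T → ε:
  - ε-production, so ε ∈ FIRST(T)
From T → L +:
  - L is a non-terminal: add FIRST(L) \ {ε} = { '+', 'c' }
    L is nullable, so continue to the next symbol
  - '+' is a terminal: add '+' and stop

Collecting: FIRST(T) = { '+', 'c', ε }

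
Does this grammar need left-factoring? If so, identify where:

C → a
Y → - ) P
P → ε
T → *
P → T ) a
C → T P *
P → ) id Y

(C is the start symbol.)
No, left-factoring is not needed

Left-factoring is needed when two productions for the same non-terminal
share a common prefix on the right-hand side.

Productions for C:
  C → a
  C → T P *
Productions for P:
  P → ε
  P → T ) a
  P → ) id Y

No common prefixes found.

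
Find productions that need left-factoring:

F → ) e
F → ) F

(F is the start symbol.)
Yes, F has productions with common prefix ')'

Left-factoring is needed when two productions for the same non-terminal
share a common prefix on the right-hand side.

Productions for F:
  F → ) e
  F → ) F

Found common prefix ')' in productions for F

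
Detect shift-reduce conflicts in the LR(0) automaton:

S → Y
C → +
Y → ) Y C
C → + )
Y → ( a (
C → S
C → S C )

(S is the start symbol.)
Yes — I6: [C → + .] vs [C → + . )]; I8: [C → S .] vs [C → . +]

A shift-reduce conflict occurs when an LR(0) state has both:
  - a complete (reduce) item [A → α .] (dot at the end), and
  - a shift item [B → β . c γ] (dot before a terminal).

Augment with S' → S and build the canonical LR(0) collection (I0 = CLOSURE({[S' → . S]}), then GOTO on every symbol after a dot until no new states appear). It has 14 states:
  I0: { [S → . Y], [S' → . S], [Y → . ( a (], [Y → . ) Y C] }  — shift
  I1: { [Y → ( . a (] }  — shift
  I2: { [Y → ) . Y C], [Y → . ( a (], [Y → . ) Y C] }  — shift
  I3: { [S' → S .] }  — accept
  I4: { [S → Y .] }  — reduce
  I5: { [C → . + )], [C → . +], [C → . S C )], [C → . S], [S → . Y], [Y → ) Y . C], [Y → . ( a (], [Y → . ) Y C] }  — shift
  I6: { [C → + . )], [C → + .] }  — shift, reduce
  I7: { [Y → ) Y C .] }  — reduce
  I8: { [C → . + )], [C → . +], [C → . S C )], [C → . S], [C → S . C )], [C → S .], [S → . Y], [Y → . ( a (], [Y → . ) Y C] }  — shift, reduce
  I9: { [C → S C . )] }  — shift
  I10: { [C → S C ) .] }  — reduce
  I11: { [C → + ) .] }  — reduce
  I12: { [Y → ( a . (] }  — shift
  I13: { [Y → ( a ( .] }  — reduce

I6 contains reduce item [C → + .] and shift item [C → + . )] — shift-reduce conflict.
I8 contains reduce item [C → S .] and shift items [C → . +], [C → . + )], [Y → . ( a (], [Y → . ) Y C] — shift-reduce conflict.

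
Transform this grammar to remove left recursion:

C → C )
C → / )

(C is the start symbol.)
C → / ) C'
C' → ) C'
C' → ε

C is directly left-recursive. The standard transformation for
  A → A α₁ | ... | A α_m | β₁ | ... | β_n
is
  A  → β₁ A' | ... | β_n A'
  A' → α₁ A' | ... | α_m A' | ε

C → / ) becomes C → / ) C'
C → C ) becomes C' → ) C'
Add C' → ε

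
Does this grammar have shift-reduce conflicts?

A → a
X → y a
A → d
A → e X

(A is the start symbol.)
A shift-reduce conflict occurs when an LR(0) state has both:
  - a complete (reduce) item [A → α .] (dot at the end), and
  - a shift item [B → β . c γ] (dot before a terminal).

Augment with A' → A and build the canonical LR(0) collection (I0 = CLOSURE({[A' → . A]}), then GOTO on every symbol after a dot until no new states appear). It has 8 states:
  I0: { [A → . a], [A → . d], [A → . e X], [A' → . A] }  — shift
  I1: { [A' → A .] }  — accept
  I2: { [A → a .] }  — reduce
  I3: { [A → d .] }  — reduce
  I4: { [A → e . X], [X → . y a] }  — shift
  I5: { [A → e X .] }  — reduce
  I6: { [X → y . a] }  — shift
  I7: { [X → y a .] }  — reduce

No state contains both a complete item and a shift item.

Answer: No shift-reduce conflicts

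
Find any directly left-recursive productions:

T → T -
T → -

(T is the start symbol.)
Yes, T is left-recursive

Direct left recursion occurs when N → N α for some non-terminal N (the right-hand side begins with the left-hand side itself).

T → T -: LEFT RECURSIVE (starts with T)
T → -: starts with '-'

The grammar has direct left recursion on: T.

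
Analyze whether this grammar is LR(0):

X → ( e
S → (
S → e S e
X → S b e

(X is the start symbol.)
A grammar is LR(0) if no state in the canonical LR(0) collection has:
  - both a shift item (dot before a terminal) and a complete item (shift-reduce conflict), or
  - two or more complete items (reduce-reduce conflict; the accept item [X' → X .] counts as a complete item here).

Augment with X' → X and build the canonical LR(0) collection (I0 = CLOSURE({[X' → . X]}), then GOTO on every symbol after a dot until no new states appear). It has 11 states:
  I0: { [S → . (], [S → . e S e], [X → . ( e], [X → . S b e], [X' → . X] }  — shift
  I1: { [S → ( .], [X → ( . e] }  — shift, reduce
  I2: { [X → S . b e] }  — shift
  I3: { [X' → X .] }  — accept
  I4: { [S → . (], [S → . e S e], [S → e . S e] }  — shift
  I5: { [S → ( .] }  — reduce
  I6: { [S → e S . e] }  — shift
  I7: { [S → e S e .] }  — reduce
  I8: { [X → S b . e] }  — shift
  I9: { [X → S b e .] }  — reduce
  I10: { [X → ( e .] }  — reduce

Conflict in state I1:
  Shift-reduce conflict between [S → ( .] and [X → ( . e]
So the grammar is NOT LR(0).

Answer: No. Shift-reduce conflict between [S → ( .] and [X → ( . e]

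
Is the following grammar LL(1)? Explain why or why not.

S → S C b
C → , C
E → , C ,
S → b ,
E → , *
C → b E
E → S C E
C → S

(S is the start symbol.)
Relevant sets:
  FIRST(S) = { 'b' }

For S:
  PREDICT(S → S C b) = { 'b' }
  PREDICT(S → b ',') = { 'b' }
For C:
  PREDICT(C → ',' C) = { ',' }
  PREDICT(C → b E) = { 'b' }
  PREDICT(C → S) = { 'b' }
For E:
  PREDICT(E → ',' C ',') = { ',' }
  PREDICT(E → ',' '*') = { ',' }
  PREDICT(E → S C E) = { 'b' }

Conflict found: Predict set conflict for S: { 'b' }
The grammar is NOT LL(1).

Answer: No. Predict set conflict for S: { 'b' }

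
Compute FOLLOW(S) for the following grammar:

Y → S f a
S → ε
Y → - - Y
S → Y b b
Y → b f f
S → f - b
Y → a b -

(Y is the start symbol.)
{ 'f' }

To compute FOLLOW(S), find every occurrence of S on a right-hand side N → α S β: add FIRST(β) \ {ε}, and if β is empty or nullable also add FOLLOW(N). Iterate to a fixed point.

In Y → S f a: S is followed by f a, add FIRST(f a) \ {ε} = { 'f' }

Taking the union: FOLLOW(S) = { 'f' }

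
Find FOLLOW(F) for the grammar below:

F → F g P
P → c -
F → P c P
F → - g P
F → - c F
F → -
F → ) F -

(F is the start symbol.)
{ $, '-', 'g' }

To compute FOLLOW(F), find every occurrence of F on a right-hand side N → α F β: add FIRST(β) \ {ε}, and if β is empty or nullable also add FOLLOW(N). Iterate to a fixed point.

F is the start symbol, so $ ∈ FOLLOW(F).
In F → F g P: F is followed by g P, add FIRST(g P) \ {ε} = { 'g' }
In F → - c F: F is at the end; this adds FOLLOW(F) to itself — nothing new
In F → ) F -: F is followed by '-', add FIRST('-') \ {ε} = { '-' }

Taking the union: FOLLOW(F) = { $, '-', 'g' }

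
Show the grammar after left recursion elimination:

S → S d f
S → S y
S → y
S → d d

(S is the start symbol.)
S is directly left-recursive. The standard transformation for
  A → A α₁ | ... | A α_m | β₁ | ... | β_n
is
  A  → β₁ A' | ... | β_n A'
  A' → α₁ A' | ... | α_m A' | ε

S → y becomes S → y S'
S → d d becomes S → d d S'
S → S d f becomes S' → d f S'
S → S y becomes S' → y S'
Add S' → ε

Resulting grammar:
S → y S'
S → d d S'
S' → d f S'
S' → y S'
S' → ε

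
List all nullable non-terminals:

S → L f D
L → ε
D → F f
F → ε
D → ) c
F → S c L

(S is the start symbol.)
{ 'F', 'L' }

A non-terminal is nullable if it can derive ε (the empty string): either it has an ε-production, or it has a production whose right-hand side consists entirely of nullable non-terminals.

ε-productions: L → ε, F → ε
So L, F are immediately nullable.
No further non-terminal can be added: every production for the remaining non-terminals contains a terminal or a non-nullable non-terminal.
Nullable = { 'F', 'L' }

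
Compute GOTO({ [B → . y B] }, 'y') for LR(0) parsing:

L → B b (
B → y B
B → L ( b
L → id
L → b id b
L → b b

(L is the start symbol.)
GOTO(I, 'y') = CLOSURE({ [A → αX.β] : [A → α.Xβ] ∈ I, X = 'y' })

Items with dot before 'y', with the dot advanced:
  [B → . y B] → [B → y . B]
Closure of the advanced items:
  [B → y . B] has the dot before B: add [B → . y B], [B → . L ( b]
  [B → . L ( b] has the dot before L: add [L → . B b (], [L → . id], [L → . b id b], [L → . b b]

GOTO = { [B → . L ( b], [B → . y B], [B → y . B], [L → . B b (], [L → . b b], [L → . b id b], [L → . id] }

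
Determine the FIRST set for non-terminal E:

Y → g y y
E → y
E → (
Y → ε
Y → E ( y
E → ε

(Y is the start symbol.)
To compute FIRST(E), examine every production with E on the left-hand side, reading each right-hand side left to right until a non-nullable symbol is reached.

From E → y:
  - y is a terminal: add 'y' and stop
From E → (:
  - '(' is a terminal: add '(' and stop
From E → ε:
  - ε-production, so ε ∈ FIRST(E)

Collecting: FIRST(E) = { '(', 'y', ε }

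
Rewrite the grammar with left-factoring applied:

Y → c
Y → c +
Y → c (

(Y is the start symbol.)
Left-factoring transforms A → αβ₁ | αβ₂ into A → αA' and A' → β₁ | β₂
(α is the longest common prefix among the alternatives). Repeat until
no nonterminal has two alternatives with a common prefix.

Round 1: Y has alternatives sharing prefix 'c'. Introduce Y': Y → c Y'
  Add: Y' → ε
  Add: Y' → +
  Add: Y' → (

No remaining common prefixes — done.

Resulting grammar:
Y → c Y'
Y' → ε
Y' → +
Y' → (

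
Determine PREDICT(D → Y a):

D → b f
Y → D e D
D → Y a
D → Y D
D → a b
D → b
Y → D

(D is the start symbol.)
PREDICT(D → Y a) = (FIRST(RHS) \ {ε}) ∪ (FOLLOW(D) if ε ∈ FIRST(RHS), i.e. RHS ⇒* ε)
FIRST(Y) = { 'a', 'b' }
FIRST(Y a) = { 'a', 'b' }
ε ∉ FIRST(Y a), so FOLLOW(D) is not added.
PREDICT(D → Y a) = { 'a', 'b' }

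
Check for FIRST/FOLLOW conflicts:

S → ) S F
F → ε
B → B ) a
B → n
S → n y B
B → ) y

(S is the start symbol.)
No FIRST/FOLLOW conflicts.

A FIRST/FOLLOW conflict occurs when a non-terminal N has a nullable alternative N → β (β ⇒* ε) and another alternative N → α with FIRST(α) ∩ FOLLOW(N) ≠ ∅: on such a lookahead the parser cannot decide between expanding α and letting N vanish via β.

Nullable non-terminals: F.
F has a nullable alternative but only one production, so nothing to check.

B, S have no nullable alternative, so no FIRST/FOLLOW check is needed there.

No FIRST/FOLLOW conflicts found.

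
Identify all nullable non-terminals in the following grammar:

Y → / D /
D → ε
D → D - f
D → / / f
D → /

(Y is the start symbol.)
{ 'D' }

A non-terminal is nullable if it can derive ε (the empty string): either it has an ε-production, or it has a production whose right-hand side consists entirely of nullable non-terminals.

ε-productions: D → ε
So D is immediately nullable.
No further non-terminal can be added: every production for the remaining non-terminals contains a terminal or a non-nullable non-terminal.
Nullable = { 'D' }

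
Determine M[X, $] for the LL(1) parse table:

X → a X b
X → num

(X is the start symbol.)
To find M[X, $], we find productions for X where $ is in the predict set (PREDICT(N → α) = (FIRST(α) \ {ε}) ∪ (FOLLOW(N) if α ⇒* ε)).

X → a X b: PREDICT = { 'a' }
X → num: PREDICT = { 'num' }

M[X, $] is empty (no production applies)

Answer: Empty (error entry)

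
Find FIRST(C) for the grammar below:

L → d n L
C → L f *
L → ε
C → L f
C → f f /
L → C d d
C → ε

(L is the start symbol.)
{ 'd', 'f', ε }

FIRST sets of the other non-terminals involved (by the same procedure, iterated to a fixed point):
  FIRST(L) = { 'd', 'f', ε }

From C → L f *:
  - L is a non-terminal: add FIRST(L) \ {ε} = { 'd', 'f' }
    L is nullable, so continue to the next symbol
  - f is a terminal: add 'f' and stop
From C → L f:
  - L is a non-terminal: add FIRST(L) \ {ε} = { 'd', 'f' }
    L is nullable, so continue to the next symbol
  - f is a terminal: add 'f' and stop
From C → f f /:
  - f is a terminal: add 'f' and stop
From C → ε:
  - ε-production, so ε ∈ FIRST(C)

Collecting: FIRST(C) = { 'd', 'f', ε }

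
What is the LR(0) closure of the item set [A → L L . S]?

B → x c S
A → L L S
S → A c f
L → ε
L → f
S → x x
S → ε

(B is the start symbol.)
{ [A → . L L S], [A → L L . S], [L → . f], [L → .], [S → . A c f], [S → . x x], [S → .] }

To compute CLOSURE, for each item [A → α.Bβ] where B is a non-terminal, add [B → .γ] for all productions B → γ; repeat for the newly added items until nothing changes.

Start with: [A → L L . S]
  [A → L L . S] has the dot before S: add [S → . A c f], [S → . x x], [S → .]
  [S → . A c f] has the dot before A: add [A → . L L S]
  [A → . L L S] has the dot before L: add [L → .], [L → . f]
No further items can be added.

CLOSURE = { [A → . L L S], [A → L L . S], [L → . f], [L → .], [S → . A c f], [S → . x x], [S → .] }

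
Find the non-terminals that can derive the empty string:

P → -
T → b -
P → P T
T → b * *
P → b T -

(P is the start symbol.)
None

A non-terminal is nullable if it can derive ε (the empty string): either it has an ε-production, or it has a production whose right-hand side consists entirely of nullable non-terminals.

There are no ε-productions, so no non-terminal can derive ε.
No non-terminals are nullable.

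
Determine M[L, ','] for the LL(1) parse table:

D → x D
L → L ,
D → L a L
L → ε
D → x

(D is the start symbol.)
To find M[L, ','], we find productions for L where ',' is in the predict set (PREDICT(N → α) = (FIRST(α) \ {ε}) ∪ (FOLLOW(N) if α ⇒* ε)).

Relevant sets:
  FIRST(L) = { ',', ε }
  FOLLOW(L) = { $, ',', 'a' }

L → L ,: PREDICT = { ',' }
  ',' is in predict set, so this production goes in M[L, ',']
L → ε: PREDICT = { $, ',', 'a' }
  ',' is in predict set, so this production goes in M[L, ',']

M[L, ','] = L → L ,, L → ε  (a multiply-defined cell — the grammar is not LL(1))

Answer: L → L ,, L → ε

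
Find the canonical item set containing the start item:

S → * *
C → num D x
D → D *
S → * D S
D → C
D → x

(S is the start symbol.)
{ [S → . * *], [S → . * D S], [S' → . S] }

First, augment the grammar with S' → S
I₀ = CLOSURE({ [S' → . S] }):
  [S' → . S] has the dot before S: add [S → . * *], [S → . * D S]
No further items can be added.

I₀ = { [S → . * *], [S → . * D S], [S' → . S] }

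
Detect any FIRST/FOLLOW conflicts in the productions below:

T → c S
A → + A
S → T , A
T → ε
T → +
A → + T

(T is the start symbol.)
A FIRST/FOLLOW conflict occurs when a non-terminal N has a nullable alternative N → β (β ⇒* ε) and another alternative N → α with FIRST(α) ∩ FOLLOW(N) ≠ ∅: on such a lookahead the parser cannot decide between expanding α and letting N vanish via β.

Nullable non-terminals: T.

T: nullable alternative(s) T → ε; FOLLOW(T) = { $, ',' }
  T → c S: FIRST \ {ε} = { 'c' } — disjoint from FOLLOW(T)
  T → ε: FIRST \ {ε} = { } — this is the only nullable alternative, skip
  T → +: FIRST \ {ε} = { '+' } — disjoint from FOLLOW(T)

A, S have no nullable alternative, so no FIRST/FOLLOW check is needed there.

No FIRST/FOLLOW conflicts found.

Answer: No FIRST/FOLLOW conflicts.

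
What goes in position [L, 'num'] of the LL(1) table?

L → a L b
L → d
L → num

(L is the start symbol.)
To find M[L, 'num'], we find productions for L where 'num' is in the predict set (PREDICT(N → α) = (FIRST(α) \ {ε}) ∪ (FOLLOW(N) if α ⇒* ε)).

L → a L b: PREDICT = { 'a' }
L → d: PREDICT = { 'd' }
L → num: PREDICT = { 'num' }
  'num' is in predict set, so this production goes in M[L, 'num']

M[L, 'num'] = L → num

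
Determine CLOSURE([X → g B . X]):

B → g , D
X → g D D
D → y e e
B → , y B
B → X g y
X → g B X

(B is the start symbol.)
{ [X → . g B X], [X → . g D D], [X → g B . X] }

To compute CLOSURE, for each item [A → α.Bβ] where B is a non-terminal, add [B → .γ] for all productions B → γ; repeat for the newly added items until nothing changes.

Start with: [X → g B . X]
  [X → g B . X] has the dot before X: add [X → . g D D], [X → . g B X]
No further items can be added.

CLOSURE = { [X → . g B X], [X → . g D D], [X → g B . X] }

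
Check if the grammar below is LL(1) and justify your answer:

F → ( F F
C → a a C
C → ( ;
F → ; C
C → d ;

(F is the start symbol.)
Yes, the grammar is LL(1).

For F:
  PREDICT(F → '(' F F) = { '(' }
  PREDICT(F → ';' C) = { ';' }
For C:
  PREDICT(C → a a C) = { 'a' }
  PREDICT(C → '(' ';') = { '(' }
  PREDICT(C → d ';') = { 'd' }

All predict sets are disjoint. The grammar IS LL(1).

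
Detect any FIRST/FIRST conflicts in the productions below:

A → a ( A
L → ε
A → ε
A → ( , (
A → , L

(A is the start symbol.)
No FIRST/FIRST conflicts.

Productions for A:
  A → a ( A: FIRST = { 'a' }
  A → ε: FIRST = { ε }
  A → ( , (: FIRST = { '(' }
  A → , L: FIRST = { ',' }
L has only one production, so no FIRST/FIRST conflict is possible there.

All alternatives of each non-terminal have pairwise disjoint FIRST sets.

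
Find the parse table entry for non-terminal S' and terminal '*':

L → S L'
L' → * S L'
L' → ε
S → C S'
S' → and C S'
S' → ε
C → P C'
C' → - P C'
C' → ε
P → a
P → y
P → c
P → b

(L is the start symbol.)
To find M[S', '*'], we find productions for S' where '*' is in the predict set (PREDICT(N → α) = (FIRST(α) \ {ε}) ∪ (FOLLOW(N) if α ⇒* ε)).

Relevant sets:
  FOLLOW(S') = { $, '*' }

S' → and C S': PREDICT = { 'and' }
S' → ε: PREDICT = { $, '*' }
  '*' is in predict set, so this production goes in M[S', '*']

M[S', '*'] = S' → ε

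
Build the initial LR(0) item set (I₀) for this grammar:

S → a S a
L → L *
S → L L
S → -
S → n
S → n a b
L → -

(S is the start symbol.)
First, augment the grammar with S' → S
I₀ = CLOSURE({ [S' → . S] }):
  [S' → . S] has the dot before S: add [S → . a S a], [S → . L L], [S → . -], [S → . n], [S → . n a b]
  [S → . L L] has the dot before L: add [L → . L *], [L → . -]
No further items can be added.

I₀ = { [L → . -], [L → . L *], [S → . -], [S → . L L], [S → . a S a], [S → . n a b], [S → . n], [S' → . S] }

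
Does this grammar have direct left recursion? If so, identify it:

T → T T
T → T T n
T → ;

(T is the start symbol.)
T → T T: LEFT RECURSIVE (starts with T)
T → T T n: LEFT RECURSIVE (starts with T)
T → ;: starts with ';'

The grammar has direct left recursion on: T.

Answer: Yes, T is left-recursive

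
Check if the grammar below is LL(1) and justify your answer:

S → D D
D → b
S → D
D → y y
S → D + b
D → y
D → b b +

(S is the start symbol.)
No. Predict set conflict for S: { 'b', 'y' }

A grammar is LL(1) if for each non-terminal N with multiple productions, the predict sets of those productions are pairwise disjoint, where PREDICT(N → α) = (FIRST(α) \ {ε}) ∪ (FOLLOW(N) if α ⇒* ε).

Relevant sets:
  FIRST(D) = { 'b', 'y' }

For S:
  PREDICT(S → D D) = { 'b', 'y' }
  PREDICT(S → D) = { 'b', 'y' }
  PREDICT(S → D '+' b) = { 'b', 'y' }
For D:
  PREDICT(D → b) = { 'b' }
  PREDICT(D → y y) = { 'y' }
  PREDICT(D → y) = { 'y' }
  PREDICT(D → b b '+') = { 'b' }

Conflict found: Predict set conflict for S: { 'b', 'y' }
The grammar is NOT LL(1).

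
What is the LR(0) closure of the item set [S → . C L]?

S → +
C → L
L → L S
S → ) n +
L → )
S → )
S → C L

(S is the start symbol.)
Start with: [S → . C L]
  [S → . C L] has the dot before C: add [C → . L]
  [C → . L] has the dot before L: add [L → . L S], [L → . )]
No further items can be added.

CLOSURE = { [C → . L], [L → . )], [L → . L S], [S → . C L] }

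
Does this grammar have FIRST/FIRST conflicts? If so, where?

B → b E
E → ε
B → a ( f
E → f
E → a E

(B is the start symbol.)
Productions for B:
  B → b E: FIRST = { 'b' }
  B → a ( f: FIRST = { 'a' }
Productions for E:
  E → ε: FIRST = { ε }
  E → f: FIRST = { 'f' }
  E → a E: FIRST = { 'a' }

All alternatives of each non-terminal have pairwise disjoint FIRST sets.

Answer: No FIRST/FIRST conflicts.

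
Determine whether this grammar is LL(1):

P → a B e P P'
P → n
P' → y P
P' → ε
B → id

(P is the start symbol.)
No. Predict set conflict for P': { 'y' }

Relevant sets:
  FOLLOW(P') = { $, 'y' }

For P:
  PREDICT(P → a B e P P') = { 'a' }
  PREDICT(P → n) = { 'n' }
For P':
  PREDICT(P' → y P) = { 'y' }
  PREDICT(P' → ε) = { $, 'y' }
B has a single production, so nothing to check there.

Conflict found: Predict set conflict for P': { 'y' }
The grammar is NOT LL(1).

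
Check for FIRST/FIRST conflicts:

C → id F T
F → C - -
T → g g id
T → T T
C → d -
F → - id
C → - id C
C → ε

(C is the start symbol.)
Yes. F → C '-' '-' / F → '-' id on { '-' }; T → g g id / T → T T on { 'g' }

FIRST sets of the non-terminals at (or reachable through a nullable prefix from) the front of some alternative:
  FIRST(C) = { '-', 'd', 'id', ε }
  FIRST(T) = { 'g' }

Productions for C:
  C → id F T: FIRST = { 'id' }
  C → d -: FIRST = { 'd' }
  C → - id C: FIRST = { '-' }
  C → ε: FIRST = { ε }
Productions for F:
  F → C - -: FIRST = { '-', 'd', 'id' }
  F → - id: FIRST = { '-' }
Productions for T:
  T → g g id: FIRST = { 'g' }
  T → T T: FIRST = { 'g' }

Conflict for F: F → C - - and F → - id
  Overlap: { '-' }
Conflict for T: T → g g id and T → T T
  Overlap: { 'g' }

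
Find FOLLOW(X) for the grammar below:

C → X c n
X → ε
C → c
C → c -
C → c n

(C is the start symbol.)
To compute FOLLOW(X), find every occurrence of X on a right-hand side N → α X β: add FIRST(β) \ {ε}, and if β is empty or nullable also add FOLLOW(N). Iterate to a fixed point.

In C → X c n: X is followed by c n, add FIRST(c n) \ {ε} = { 'c' }

Taking the union: FOLLOW(X) = { 'c' }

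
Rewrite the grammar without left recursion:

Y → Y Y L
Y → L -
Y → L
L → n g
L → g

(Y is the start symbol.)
Y → L - Y'
Y → L Y'
Y' → Y L Y'
Y' → ε
L → n g
L → g

Y is directly left-recursive. The standard transformation for
  A → A α₁ | ... | A α_m | β₁ | ... | β_n
is
  A  → β₁ A' | ... | β_n A'
  A' → α₁ A' | ... | α_m A' | ε

Y → L - becomes Y → L - Y'
Y → L becomes Y → L Y'
Y → Y Y L becomes Y' → Y L Y'
Add Y' → ε

Productions for other non-terminals are unchanged:
  L → n g
  L → g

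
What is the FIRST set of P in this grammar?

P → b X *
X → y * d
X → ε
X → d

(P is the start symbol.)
{ 'b' }

To compute FIRST(P), examine every production with P on the left-hand side, reading each right-hand side left to right until a non-nullable symbol is reached.

From P → b X *:
  - b is a terminal: add 'b' and stop

Collecting: FIRST(P) = { 'b' }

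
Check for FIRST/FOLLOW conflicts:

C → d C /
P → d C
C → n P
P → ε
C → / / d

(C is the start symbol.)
A FIRST/FOLLOW conflict occurs when a non-terminal N has a nullable alternative N → β (β ⇒* ε) and another alternative N → α with FIRST(α) ∩ FOLLOW(N) ≠ ∅: on such a lookahead the parser cannot decide between expanding α and letting N vanish via β.

Nullable non-terminals: P.

P: nullable alternative(s) P → ε; FOLLOW(P) = { $, '/' }
  P → d C: FIRST \ {ε} = { 'd' } — disjoint from FOLLOW(P)
  P → ε: FIRST \ {ε} = { } — this is the only nullable alternative, skip

C has no nullable alternative, so no FIRST/FOLLOW check is needed there.

No FIRST/FOLLOW conflicts found.

Answer: No FIRST/FOLLOW conflicts.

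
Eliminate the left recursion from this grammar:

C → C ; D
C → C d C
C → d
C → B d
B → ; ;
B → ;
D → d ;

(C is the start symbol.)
C is directly left-recursive. The standard transformation for
  A → A α₁ | ... | A α_m | β₁ | ... | β_n
is
  A  → β₁ A' | ... | β_n A'
  A' → α₁ A' | ... | α_m A' | ε

C → d becomes C → d C'
C → B d becomes C → B d C'
C → C ; D becomes C' → ; D C'
C → C d C becomes C' → d C C'
Add C' → ε

Productions for other non-terminals are unchanged:
  B → ; ;
  B → ;
  D → d ;

Resulting grammar:
C → d C'
C → B d C'
C' → ; D C'
C' → d C C'
C' → ε
B → ; ;
B → ;
D → d ;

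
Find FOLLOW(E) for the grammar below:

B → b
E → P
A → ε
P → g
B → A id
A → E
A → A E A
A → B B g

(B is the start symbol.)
To compute FOLLOW(E), find every occurrence of E on a right-hand side N → α E β: add FIRST(β) \ {ε}, and if β is empty or nullable also add FOLLOW(N). Iterate to a fixed point.

In A → E: E is at the end, add FOLLOW(A)
In A → A E A: E is followed by A, add FIRST(A) \ {ε} = { 'b', 'g', 'id' }
  A is nullable, so also add FOLLOW(A)

The FOLLOW sets referred to above (computed the same way, to a fixed point):
  FOLLOW(A) = { 'g', 'id' }

Taking the union: FOLLOW(E) = { 'b', 'g', 'id' }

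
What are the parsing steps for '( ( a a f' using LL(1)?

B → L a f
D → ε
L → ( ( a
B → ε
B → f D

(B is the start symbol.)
LL(1) parsing maintains a stack (initially the start symbol over $) and the input. At each step: if the stack top is a terminal, match it against the current input token; if it is a non-terminal N, replace it with the RHS of M[N, lookahead] (the unique production whose predict set contains the lookahead).

Stack is shown with the top on the left.

Stack        Input        Action
--------------------------------
B $          ( ( a a f $  output B → L a f
L a f $      ( ( a a f $  output L → ( ( a
( ( a a f $  ( ( a a f $  match '('
( a a f $    ( a a f $    match '('
a a f $      a a f $      match 'a'
a f $        a f $        match 'a'
f $          f $          match 'f'
$            $            accept

The string is accepted.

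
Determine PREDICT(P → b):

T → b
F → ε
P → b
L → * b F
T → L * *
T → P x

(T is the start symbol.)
PREDICT(P → b) = (FIRST(RHS) \ {ε}) ∪ (FOLLOW(P) if ε ∈ FIRST(RHS), i.e. RHS ⇒* ε)
FIRST(b) = { 'b' }
ε ∉ FIRST(b), so FOLLOW(P) is not added.
PREDICT(P → b) = { 'b' }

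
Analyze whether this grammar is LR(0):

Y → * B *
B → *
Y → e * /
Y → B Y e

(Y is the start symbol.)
No. Shift-reduce conflict between [B → * .] and [B → . *]

Augment with Y' → Y and build the canonical LR(0) collection (I0 = CLOSURE({[Y' → . Y]}), then GOTO on every symbol after a dot until no new states appear). It has 12 states:
  I0: { [B → . *], [Y → . * B *], [Y → . B Y e], [Y → . e * /], [Y' → . Y] }  — shift
  I1: { [B → * .], [B → . *], [Y → * . B *] }  — shift, reduce
  I2: { [B → . *], [Y → . * B *], [Y → . B Y e], [Y → . e * /], [Y → B . Y e] }  — shift
  I3: { [Y' → Y .] }  — accept
  I4: { [Y → e . * /] }  — shift
  I5: { [Y → e * . /] }  — shift
  I6: { [Y → e * / .] }  — reduce
  I7: { [Y → B Y . e] }  — shift
  I8: { [Y → B Y e .] }  — reduce
  I9: { [B → * .] }  — reduce
  I10: { [Y → * B . *] }  — shift
  I11: { [Y → * B * .] }  — reduce

Conflict in state I1:
  Shift-reduce conflict between [B → * .] and [B → . *]
So the grammar is NOT LR(0).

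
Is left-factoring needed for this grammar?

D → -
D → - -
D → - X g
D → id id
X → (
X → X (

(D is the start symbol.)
Yes, D has productions with common prefix '-'

Left-factoring is needed when two productions for the same non-terminal
share a common prefix on the right-hand side.

Productions for D:
  D → -
  D → - -
  D → - X g
  D → id id
Productions for X:
  X → (
  X → X (

Found common prefix '-' in productions for D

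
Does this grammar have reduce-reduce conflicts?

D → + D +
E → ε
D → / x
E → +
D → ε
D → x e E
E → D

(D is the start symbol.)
Augment with D' → D and build the canonical LR(0) collection (I0 = CLOSURE({[D' → . D]}), then GOTO on every symbol after a dot until no new states appear). It has 12 states:
  I0: { [D → . + D +], [D → . / x], [D → . x e E], [D → .], [D' → . D] }  — shift, reduce
  I1: { [D → + . D +], [D → . + D +], [D → . / x], [D → . x e E], [D → .] }  — shift, reduce
  I2: { [D → / . x] }  — shift
  I3: { [D' → D .] }  — accept
  I4: { [D → x . e E] }  — shift
  I5: { [D → . + D +], [D → . / x], [D → . x e E], [D → .], [D → x e . E], [E → . +], [E → . D], [E → .] }  — shift, 2 reduces
  I6: { [D → + . D +], [D → . + D +], [D → . / x], [D → . x e E], [D → .], [E → + .] }  — shift, 2 reduces
  I7: { [E → D .] }  — reduce
  I8: { [D → x e E .] }  — reduce
  I9: { [D → + D . +] }  — shift
  I10: { [D → + D + .] }  — reduce
  I11: { [D → / x .] }  — reduce

I5 contains complete items [D → .], [E → .] — reduce-reduce conflict.
I6 contains complete items [D → .], [E → + .] — reduce-reduce conflict.

Answer: Yes — I5: [D → .] vs [E → .]; I6: [D → .] vs [E → + .]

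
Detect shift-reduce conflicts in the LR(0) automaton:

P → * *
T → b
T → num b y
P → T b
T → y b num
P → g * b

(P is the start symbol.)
Augment with P' → P and build the canonical LR(0) collection (I0 = CLOSURE({[P' → . P]}), then GOTO on every symbol after a dot until no new states appear). It has 16 states:
  I0: { [P → . * *], [P → . T b], [P → . g * b], [P' → . P], [T → . b], [T → . num b y], [T → . y b num] }  — shift
  I1: { [P → * . *] }  — shift
  I2: { [P' → P .] }  — accept
  I3: { [P → T . b] }  — shift
  I4: { [T → b .] }  — reduce
  I5: { [P → g . * b] }  — shift
  I6: { [T → num . b y] }  — shift
  I7: { [T → y . b num] }  — shift
  I8: { [T → y b . num] }  — shift
  I9: { [T → y b num .] }  — reduce
  I10: { [T → num b . y] }  — shift
  I11: { [T → num b y .] }  — reduce
  I12: { [P → g * . b] }  — shift
  I13: { [P → g * b .] }  — reduce
  I14: { [P → T b .] }  — reduce
  I15: { [P → * * .] }  — reduce

No state contains both a complete item and a shift item.

Answer: No shift-reduce conflicts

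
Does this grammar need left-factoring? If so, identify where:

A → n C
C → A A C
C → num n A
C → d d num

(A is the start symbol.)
No, left-factoring is not needed

Left-factoring is needed when two productions for the same non-terminal
share a common prefix on the right-hand side.

Productions for C:
  C → A A C
  C → num n A
  C → d d num

No common prefixes found.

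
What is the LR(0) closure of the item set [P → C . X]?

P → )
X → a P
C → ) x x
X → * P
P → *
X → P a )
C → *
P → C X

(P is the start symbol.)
Start with: [P → C . X]
  [P → C . X] has the dot before X: add [X → . a P], [X → . * P], [X → . P a )]
  [X → . P a )] has the dot before P: add [P → . )], [P → . *], [P → . C X]
  [P → . C X] has the dot before C: add [C → . ) x x], [C → . *]
No further items can be added.

CLOSURE = { [C → . ) x x], [C → . *], [P → . )], [P → . *], [P → . C X], [P → C . X], [X → . * P], [X → . P a )], [X → . a P] }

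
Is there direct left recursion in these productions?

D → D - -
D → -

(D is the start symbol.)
Yes, D is left-recursive

Direct left recursion occurs when N → N α for some non-terminal N (the right-hand side begins with the left-hand side itself).

D → D - -: LEFT RECURSIVE (starts with D)
D → -: starts with '-'

The grammar has direct left recursion on: D.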